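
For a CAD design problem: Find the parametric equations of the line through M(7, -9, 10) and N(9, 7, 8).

Direction vector d = N - M = (9 - 7, 7 + 9, 8 - 10) = (2, 16, -2)
Parametric form r = M + t·d:
x = 7 + 2t, y = -9 + 16t, z = 10 - 2t

x = 7 + 2t, y = -9 + 16t, z = 10 - 2t


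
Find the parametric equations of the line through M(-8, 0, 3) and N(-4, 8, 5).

Direction vector d = N - M = (-4 + 8, 8 + 0, 5 - 3) = (4, 8, 2)
Parametric form r = M + t·d:
x = -8 + 4t, y = 0 + 8t, z = 3 + 2t

x = -8 + 4t, y = 0 + 8t, z = 3 + 2t


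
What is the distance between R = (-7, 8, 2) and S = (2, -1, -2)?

d = √[(x₂-x₁)² + (y₂-y₁)² + (z₂-z₁)²]
  = √[9² + (-9)² + (-4)²]
  = √[81 + 81 + 16]
  = √178
  ≈ 13.34

13.34


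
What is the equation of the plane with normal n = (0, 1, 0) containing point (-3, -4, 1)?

The plane through P with normal n = (a, b, c) satisfies n·(r - P) = 0,
i.e. ax + by + cz = a·x₀ + b·y₀ + c·z₀.
d = 0·(-3) + 1·(-4) + 0·1
  = 0 - 4 + 0
  = -4
Equation: y = -4

y = -4


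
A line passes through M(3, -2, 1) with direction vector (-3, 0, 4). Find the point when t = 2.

P(t) = M + t·d
  = (3 + (-3)·2, -2 + 0·2, 1 + 4·2)
  = (3 - 6, -2 + 0, 1 + 8)
  = (-3, -2, 9)

(-3, -2, 9)


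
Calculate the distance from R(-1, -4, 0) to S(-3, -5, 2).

d = √[(x₂-x₁)² + (y₂-y₁)² + (z₂-z₁)²]
  = √[(-2)² + (-1)² + 2²]
  = √[4 + 1 + 4]
  = √9
  ≈ 3

3


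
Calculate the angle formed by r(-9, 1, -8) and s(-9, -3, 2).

r·s = (-9)·(-9) + 1·(-3) + (-8)·2 = 81 - 3 - 16 = 62
|r| = √((-9)² + 1² + (-8)²) = √146 ≈ 12.08
|s| = √((-9)² + (-3)² + 2²) = √94 ≈ 9.695
cos θ = (r·s)/(|r||s|) = 62/(12.08·9.695) ≈ 0.5292
θ = arccos(0.5292) ≈ 58.05°

58.05°


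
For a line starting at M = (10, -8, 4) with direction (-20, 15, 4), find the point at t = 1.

P(t) = M + t·d
  = (10 + (-20)·1, -8 + 15·1, 4 + 4·1)
  = (10 - 20, -8 + 15, 4 + 4)
  = (-10, 7, 8)

(-10, 7, 8)


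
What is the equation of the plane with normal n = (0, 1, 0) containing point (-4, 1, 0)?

The plane through P with normal n = (a, b, c) satisfies n·(r - P) = 0,
i.e. ax + by + cz = a·x₀ + b·y₀ + c·z₀.
d = 0·(-4) + 1·1 + 0·0
  = 0 + 1 + 0
  = 1
Equation: y = 1

y = 1


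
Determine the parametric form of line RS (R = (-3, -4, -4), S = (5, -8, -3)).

Direction vector d = S - R = (5 + 3, -8 + 4, -3 + 4) = (8, -4, 1)
Parametric form r = R + t·d:
x = -3 + 8t, y = -4 - 4t, z = -4 + t

x = -3 + 8t, y = -4 - 4t, z = -4 + t


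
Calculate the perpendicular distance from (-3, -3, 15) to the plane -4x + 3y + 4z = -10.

distance = |a·x₀ + b·y₀ + c·z₀ - d| / √(a² + b² + c²)
  = |(-4)·(-3) + 3·(-3) + 4·15 - (-10)| / √((-4)² + 3² + 4²)
  = |12 - 9 + 60 + 10| / √(16 + 9 + 16)
  = |73| / √41
  = 73 / 6.403
  ≈ 11.4

11.4


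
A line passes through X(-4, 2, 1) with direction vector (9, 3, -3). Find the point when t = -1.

P(t) = X + t·d
  = (-4 + 9·(-1), 2 + 3·(-1), 1 + (-3)·(-1))
  = (-4 - 9, 2 - 3, 1 + 3)
  = (-13, -1, 4)

(-13, -1, 4)


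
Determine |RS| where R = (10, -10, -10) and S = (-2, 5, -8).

d = √[(x₂-x₁)² + (y₂-y₁)² + (z₂-z₁)²]
  = √[(-12)² + 15² + 2²]
  = √[144 + 225 + 4]
  = √373
  ≈ 19.31

19.31


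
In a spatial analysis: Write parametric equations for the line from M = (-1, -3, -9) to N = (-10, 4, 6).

Direction vector d = N - M = (-10 + 1, 4 + 3, 6 + 9) = (-9, 7, 15)
Parametric form r = M + t·d:
x = -1 - 9t, y = -3 + 7t, z = -9 + 15t

x = -1 - 9t, y = -3 + 7t, z = -9 + 15t


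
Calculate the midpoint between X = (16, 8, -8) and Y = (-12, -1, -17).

M = ((x₁+x₂)/2, (y₁+y₂)/2, (z₁+z₂)/2)
  = ((16 - 12)/2, (8 - 1)/2, (-8 - 17)/2)
  = (4/2, 7/2, -25/2)
  = (2, 3.5, -12.5)

(2, 3.5, -12.5)


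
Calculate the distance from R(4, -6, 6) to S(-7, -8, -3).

d = √[(x₂-x₁)² + (y₂-y₁)² + (z₂-z₁)²]
  = √[(-11)² + (-2)² + (-9)²]
  = √[121 + 4 + 81]
  = √206
  ≈ 14.35

14.35


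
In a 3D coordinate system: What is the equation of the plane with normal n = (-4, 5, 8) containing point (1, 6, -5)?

The plane through P with normal n = (a, b, c) satisfies n·(r - P) = 0,
i.e. ax + by + cz = a·x₀ + b·y₀ + c·z₀.
d = (-4)·1 + 5·6 + 8·(-5)
  = -4 + 30 - 40
  = -14
Equation: -4x + 5y + 8z = -14

-4x + 5y + 8z = -14


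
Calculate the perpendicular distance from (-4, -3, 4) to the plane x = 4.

distance = |a·x₀ + b·y₀ + c·z₀ - d| / √(a² + b² + c²)
  = |1·(-4) + 0·(-3) + 0·4 - 4| / √(1² + 0² + 0²)
  = |-4 + 0 + 0 - 4| / √(1 + 0 + 0)
  = |-8| / √1
  = 8 / 1
  ≈ 8

8


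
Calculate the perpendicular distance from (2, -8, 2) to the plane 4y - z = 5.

distance = |a·x₀ + b·y₀ + c·z₀ - d| / √(a² + b² + c²)
  = |0·2 + 4·(-8) + (-1)·2 - 5| / √(0² + 4² + (-1)²)
  = |0 - 32 - 2 - 5| / √(0 + 16 + 1)
  = |-39| / √17
  = 39 / 4.123
  ≈ 9.459

9.459


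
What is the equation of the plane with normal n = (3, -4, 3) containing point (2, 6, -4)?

The plane through P with normal n = (a, b, c) satisfies n·(r - P) = 0,
i.e. ax + by + cz = a·x₀ + b·y₀ + c·z₀.
d = 3·2 + (-4)·6 + 3·(-4)
  = 6 - 24 - 12
  = -30
Equation: 3x - 4y + 3z = -30

3x - 4y + 3z = -30


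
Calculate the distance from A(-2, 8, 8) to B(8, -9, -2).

d = √[(x₂-x₁)² + (y₂-y₁)² + (z₂-z₁)²]
  = √[10² + (-17)² + (-10)²]
  = √[100 + 289 + 100]
  = √489
  ≈ 22.11

22.11


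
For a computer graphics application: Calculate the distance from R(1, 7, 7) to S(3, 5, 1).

d = √[(x₂-x₁)² + (y₂-y₁)² + (z₂-z₁)²]
  = √[2² + (-2)² + (-6)²]
  = √[4 + 4 + 36]
  = √44
  ≈ 6.633

6.633


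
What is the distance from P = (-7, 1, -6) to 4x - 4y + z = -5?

distance = |a·x₀ + b·y₀ + c·z₀ - d| / √(a² + b² + c²)
  = |4·(-7) + (-4)·1 + 1·(-6) - (-5)| / √(4² + (-4)² + 1²)
  = |-28 - 4 - 6 + 5| / √(16 + 16 + 1)
  = |-33| / √33
  = 33 / 5.745
  ≈ 5.745

5.745


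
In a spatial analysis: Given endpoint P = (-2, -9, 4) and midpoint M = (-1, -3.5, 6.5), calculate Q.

Q = 2M - P
  = (2·(-1) - (-2), 2·(-3.5) - (-9), 2·6.5 - 4)
  = (-2 + 2, -7 + 9, 13 - 4)
  = (0, 2, 9)

(0, 2, 9)


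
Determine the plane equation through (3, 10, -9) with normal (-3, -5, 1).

The plane through P with normal n = (a, b, c) satisfies n·(r - P) = 0,
i.e. ax + by + cz = a·x₀ + b·y₀ + c·z₀.
d = (-3)·3 + (-5)·10 + 1·(-9)
  = -9 - 50 - 9
  = -68
Equation: -3x - 5y + z = -68

-3x - 5y + z = -68


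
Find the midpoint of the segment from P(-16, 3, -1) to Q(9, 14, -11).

M = ((x₁+x₂)/2, (y₁+y₂)/2, (z₁+z₂)/2)
  = ((-16 + 9)/2, (3 + 14)/2, (-1 - 11)/2)
  = (-7/2, 17/2, -12/2)
  = (-3.5, 8.5, -6)

(-3.5, 8.5, -6)


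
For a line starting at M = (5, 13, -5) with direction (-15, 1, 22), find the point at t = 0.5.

P(t) = M + t·d
  = (5 + (-15)·0.5, 13 + 1·0.5, -5 + 22·0.5)
  = (5 - 7.5, 13 + 0.5, -5 + 11)
  = (-2.5, 13.5, 6)

(-2.5, 13.5, 6)


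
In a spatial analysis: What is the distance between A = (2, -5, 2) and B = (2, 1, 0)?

d = √[(x₂-x₁)² + (y₂-y₁)² + (z₂-z₁)²]
  = √[0² + 6² + (-2)²]
  = √[0 + 36 + 4]
  = √40
  ≈ 6.325

6.325


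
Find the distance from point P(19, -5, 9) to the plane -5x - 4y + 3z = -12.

distance = |a·x₀ + b·y₀ + c·z₀ - d| / √(a² + b² + c²)
  = |(-5)·19 + (-4)·(-5) + 3·9 - (-12)| / √((-5)² + (-4)² + 3²)
  = |-95 + 20 + 27 + 12| / √(25 + 16 + 9)
  = |-36| / √50
  = 36 / 7.071
  ≈ 5.091

5.091


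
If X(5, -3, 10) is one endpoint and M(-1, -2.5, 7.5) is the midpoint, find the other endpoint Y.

Y = 2M - X
  = (2·(-1) - 5, 2·(-2.5) - (-3), 2·7.5 - 10)
  = (-2 - 5, -5 + 3, 15 - 10)
  = (-7, -2, 5)

(-7, -2, 5)


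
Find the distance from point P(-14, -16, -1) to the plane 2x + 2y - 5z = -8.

distance = |a·x₀ + b·y₀ + c·z₀ - d| / √(a² + b² + c²)
  = |2·(-14) + 2·(-16) + (-5)·(-1) - (-8)| / √(2² + 2² + (-5)²)
  = |-28 - 32 + 5 + 8| / √(4 + 4 + 25)
  = |-47| / √33
  = 47 / 5.745
  ≈ 8.182

8.182


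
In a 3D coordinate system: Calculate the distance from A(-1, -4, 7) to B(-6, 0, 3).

d = √[(x₂-x₁)² + (y₂-y₁)² + (z₂-z₁)²]
  = √[(-5)² + 4² + (-4)²]
  = √[25 + 16 + 16]
  = √57
  ≈ 7.55

7.55


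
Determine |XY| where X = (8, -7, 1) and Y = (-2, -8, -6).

d = √[(x₂-x₁)² + (y₂-y₁)² + (z₂-z₁)²]
  = √[(-10)² + (-1)² + (-7)²]
  = √[100 + 1 + 49]
  = √150
  ≈ 12.25

12.25


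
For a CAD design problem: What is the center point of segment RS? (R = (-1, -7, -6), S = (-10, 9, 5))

M = ((x₁+x₂)/2, (y₁+y₂)/2, (z₁+z₂)/2)
  = ((-1 - 10)/2, (-7 + 9)/2, (-6 + 5)/2)
  = (-11/2, 2/2, -1/2)
  = (-5.5, 1, -0.5)

(-5.5, 1, -0.5)


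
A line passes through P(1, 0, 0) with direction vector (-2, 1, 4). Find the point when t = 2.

P(t) = P + t·d
  = (1 + (-2)·2, 0 + 1·2, 0 + 4·2)
  = (1 - 4, 0 + 2, 0 + 8)
  = (-3, 2, 8)

(-3, 2, 8)


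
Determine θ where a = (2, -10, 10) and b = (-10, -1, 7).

a·b = 2·(-10) + (-10)·(-1) + 10·7 = -20 + 10 + 70 = 60
|a| = √(2² + (-10)² + 10²) = √204 ≈ 14.28
|b| = √((-10)² + (-1)² + 7²) = √150 ≈ 12.25
cos θ = (a·b)/(|a||b|) = 60/(14.28·12.25) ≈ 0.343
θ = arccos(0.343) ≈ 69.94°

69.94°


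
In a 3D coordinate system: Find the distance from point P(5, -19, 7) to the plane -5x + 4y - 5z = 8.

distance = |a·x₀ + b·y₀ + c·z₀ - d| / √(a² + b² + c²)
  = |(-5)·5 + 4·(-19) + (-5)·7 - 8| / √((-5)² + 4² + (-5)²)
  = |-25 - 76 - 35 - 8| / √(25 + 16 + 25)
  = |-144| / √66
  = 144 / 8.124
  ≈ 17.73

17.73


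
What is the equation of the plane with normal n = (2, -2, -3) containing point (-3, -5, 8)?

The plane through P with normal n = (a, b, c) satisfies n·(r - P) = 0,
i.e. ax + by + cz = a·x₀ + b·y₀ + c·z₀.
d = 2·(-3) + (-2)·(-5) + (-3)·8
  = -6 + 10 - 24
  = -20
Equation: 2x - 2y - 3z = -20

2x - 2y - 3z = -20


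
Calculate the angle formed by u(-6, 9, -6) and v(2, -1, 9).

u·v = (-6)·2 + 9·(-1) + (-6)·9 = -12 - 9 - 54 = -75
|u| = √((-6)² + 9² + (-6)²) = √153 ≈ 12.37
|v| = √(2² + (-1)² + 9²) = √86 ≈ 9.274
cos θ = (u·v)/(|u||v|) = -75/(12.37·9.274) ≈ -0.6538
θ = arccos(-0.6538) ≈ 130.8°

130.8°


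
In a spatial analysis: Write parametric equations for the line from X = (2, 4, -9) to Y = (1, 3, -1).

Direction vector d = Y - X = (1 - 2, 3 - 4, -1 + 9) = (-1, -1, 8)
Parametric form r = X + t·d:
x = 2 - t, y = 4 - t, z = -9 + 8t

x = 2 - t, y = 4 - t, z = -9 + 8t


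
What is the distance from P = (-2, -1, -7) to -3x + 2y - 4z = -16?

distance = |a·x₀ + b·y₀ + c·z₀ - d| / √(a² + b² + c²)
  = |(-3)·(-2) + 2·(-1) + (-4)·(-7) - (-16)| / √((-3)² + 2² + (-4)²)
  = |6 - 2 + 28 + 16| / √(9 + 4 + 16)
  = |48| / √29
  = 48 / 5.385
  ≈ 8.913

8.913


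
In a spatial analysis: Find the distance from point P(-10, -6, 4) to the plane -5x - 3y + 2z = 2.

distance = |a·x₀ + b·y₀ + c·z₀ - d| / √(a² + b² + c²)
  = |(-5)·(-10) + (-3)·(-6) + 2·4 - 2| / √((-5)² + (-3)² + 2²)
  = |50 + 18 + 8 - 2| / √(25 + 9 + 4)
  = |74| / √38
  = 74 / 6.164
  ≈ 12

12


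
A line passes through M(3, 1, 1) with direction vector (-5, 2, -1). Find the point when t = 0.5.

P(t) = M + t·d
  = (3 + (-5)·0.5, 1 + 2·0.5, 1 + (-1)·0.5)
  = (3 - 2.5, 1 + 1, 1 - 0.5)
  = (0.5, 2, 0.5)

(0.5, 2, 0.5)


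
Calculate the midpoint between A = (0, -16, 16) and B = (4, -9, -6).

M = ((x₁+x₂)/2, (y₁+y₂)/2, (z₁+z₂)/2)
  = ((0 + 4)/2, (-16 - 9)/2, (16 - 6)/2)
  = (4/2, -25/2, 10/2)
  = (2, -12.5, 5)

(2, -12.5, 5)


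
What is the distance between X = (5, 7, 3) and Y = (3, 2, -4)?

d = √[(x₂-x₁)² + (y₂-y₁)² + (z₂-z₁)²]
  = √[(-2)² + (-5)² + (-7)²]
  = √[4 + 25 + 49]
  = √78
  ≈ 8.832

8.832


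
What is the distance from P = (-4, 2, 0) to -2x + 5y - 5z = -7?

distance = |a·x₀ + b·y₀ + c·z₀ - d| / √(a² + b² + c²)
  = |(-2)·(-4) + 5·2 + (-5)·0 - (-7)| / √((-2)² + 5² + (-5)²)
  = |8 + 10 + 0 + 7| / √(4 + 25 + 25)
  = |25| / √54
  = 25 / 7.348
  ≈ 3.402

3.402


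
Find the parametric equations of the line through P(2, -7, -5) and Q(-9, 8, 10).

Direction vector d = Q - P = (-9 - 2, 8 + 7, 10 + 5) = (-11, 15, 15)
Parametric form r = P + t·d:
x = 2 - 11t, y = -7 + 15t, z = -5 + 15t

x = 2 - 11t, y = -7 + 15t, z = -5 + 15t


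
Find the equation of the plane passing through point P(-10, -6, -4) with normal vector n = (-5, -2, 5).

The plane through P with normal n = (a, b, c) satisfies n·(r - P) = 0,
i.e. ax + by + cz = a·x₀ + b·y₀ + c·z₀.
d = (-5)·(-10) + (-2)·(-6) + 5·(-4)
  = 50 + 12 - 20
  = 42
Equation: -5x - 2y + 5z = 42

-5x - 2y + 5z = 42


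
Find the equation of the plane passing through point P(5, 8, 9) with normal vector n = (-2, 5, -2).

The plane through P with normal n = (a, b, c) satisfies n·(r - P) = 0,
i.e. ax + by + cz = a·x₀ + b·y₀ + c·z₀.
d = (-2)·5 + 5·8 + (-2)·9
  = -10 + 40 - 18
  = 12
Equation: -2x + 5y - 2z = 12

-2x + 5y - 2z = 12


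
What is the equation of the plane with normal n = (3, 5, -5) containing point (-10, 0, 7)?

The plane through P with normal n = (a, b, c) satisfies n·(r - P) = 0,
i.e. ax + by + cz = a·x₀ + b·y₀ + c·z₀.
d = 3·(-10) + 5·0 + (-5)·7
  = -30 + 0 - 35
  = -65
Equation: 3x + 5y - 5z = -65

3x + 5y - 5z = -65


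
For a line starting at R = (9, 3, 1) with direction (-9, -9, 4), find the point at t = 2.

P(t) = R + t·d
  = (9 + (-9)·2, 3 + (-9)·2, 1 + 4·2)
  = (9 - 18, 3 - 18, 1 + 8)
  = (-9, -15, 9)

(-9, -15, 9)


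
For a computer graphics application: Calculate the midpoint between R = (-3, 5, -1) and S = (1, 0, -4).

M = ((x₁+x₂)/2, (y₁+y₂)/2, (z₁+z₂)/2)
  = ((-3 + 1)/2, (5 + 0)/2, (-1 - 4)/2)
  = (-2/2, 5/2, -5/2)
  = (-1, 2.5, -2.5)

(-1, 2.5, -2.5)


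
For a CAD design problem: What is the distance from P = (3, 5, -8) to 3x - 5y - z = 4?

distance = |a·x₀ + b·y₀ + c·z₀ - d| / √(a² + b² + c²)
  = |3·3 + (-5)·5 + (-1)·(-8) - 4| / √(3² + (-5)² + (-1)²)
  = |9 - 25 + 8 - 4| / √(9 + 25 + 1)
  = |-12| / √35
  = 12 / 5.916
  ≈ 2.028

2.028


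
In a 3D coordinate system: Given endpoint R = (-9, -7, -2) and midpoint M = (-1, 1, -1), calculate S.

S = 2M - R
  = (2·(-1) - (-9), 2·1 - (-7), 2·(-1) - (-2))
  = (-2 + 9, 2 + 7, -2 + 2)
  = (7, 9, 0)

(7, 9, 0)


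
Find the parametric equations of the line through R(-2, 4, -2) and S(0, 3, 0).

Direction vector d = S - R = (0 + 2, 3 - 4, 0 + 2) = (2, -1, 2)
Parametric form r = R + t·d:
x = -2 + 2t, y = 4 - t, z = -2 + 2t

x = -2 + 2t, y = 4 - t, z = -2 + 2t


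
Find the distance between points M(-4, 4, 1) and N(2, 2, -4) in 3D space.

d = √[(x₂-x₁)² + (y₂-y₁)² + (z₂-z₁)²]
  = √[6² + (-2)² + (-5)²]
  = √[36 + 4 + 25]
  = √65
  ≈ 8.062

8.062


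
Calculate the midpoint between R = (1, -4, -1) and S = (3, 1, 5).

M = ((x₁+x₂)/2, (y₁+y₂)/2, (z₁+z₂)/2)
  = ((1 + 3)/2, (-4 + 1)/2, (-1 + 5)/2)
  = (4/2, -3/2, 4/2)
  = (2, -1.5, 2)

(2, -1.5, 2)


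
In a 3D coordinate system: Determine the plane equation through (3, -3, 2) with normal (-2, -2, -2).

The plane through P with normal n = (a, b, c) satisfies n·(r - P) = 0,
i.e. ax + by + cz = a·x₀ + b·y₀ + c·z₀.
d = (-2)·3 + (-2)·(-3) + (-2)·2
  = -6 + 6 - 4
  = -4
Equation: -2x - 2y - 2z = -4

-2x - 2y - 2z = -4


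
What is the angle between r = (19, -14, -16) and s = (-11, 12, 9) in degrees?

r·s = 19·(-11) + (-14)·12 + (-16)·9 = -209 - 168 - 144 = -521
|r| = √(19² + (-14)² + (-16)²) = √813 ≈ 28.51
|s| = √((-11)² + 12² + 9²) = √346 ≈ 18.6
cos θ = (r·s)/(|r||s|) = -521/(28.51·18.6) ≈ -0.9823
θ = arccos(-0.9823) ≈ 169.2°

169.2°


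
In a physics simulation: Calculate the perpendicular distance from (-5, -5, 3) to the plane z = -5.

distance = |a·x₀ + b·y₀ + c·z₀ - d| / √(a² + b² + c²)
  = |0·(-5) + 0·(-5) + 1·3 - (-5)| / √(0² + 0² + 1²)
  = |0 + 0 + 3 + 5| / √(0 + 0 + 1)
  = |8| / √1
  = 8 / 1
  ≈ 8

8


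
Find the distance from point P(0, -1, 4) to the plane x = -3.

distance = |a·x₀ + b·y₀ + c·z₀ - d| / √(a² + b² + c²)
  = |1·0 + 0·(-1) + 0·4 - (-3)| / √(1² + 0² + 0²)
  = |0 + 0 + 0 + 3| / √(1 + 0 + 0)
  = |3| / √1
  = 3 / 1
  ≈ 3

3


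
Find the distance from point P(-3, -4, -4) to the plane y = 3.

distance = |a·x₀ + b·y₀ + c·z₀ - d| / √(a² + b² + c²)
  = |0·(-3) + 1·(-4) + 0·(-4) - 3| / √(0² + 1² + 0²)
  = |0 - 4 + 0 - 3| / √(0 + 1 + 0)
  = |-7| / √1
  = 7 / 1
  ≈ 7

7


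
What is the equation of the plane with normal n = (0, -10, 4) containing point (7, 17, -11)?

The plane through P with normal n = (a, b, c) satisfies n·(r - P) = 0,
i.e. ax + by + cz = a·x₀ + b·y₀ + c·z₀.
d = 0·7 + (-10)·17 + 4·(-11)
  = 0 - 170 - 44
  = -214
Equation: -10y + 4z = -214

-10y + 4z = -214


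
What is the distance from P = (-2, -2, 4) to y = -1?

distance = |a·x₀ + b·y₀ + c·z₀ - d| / √(a² + b² + c²)
  = |0·(-2) + 1·(-2) + 0·4 - (-1)| / √(0² + 1² + 0²)
  = |0 - 2 + 0 + 1| / √(0 + 1 + 0)
  = |-1| / √1
  = 1 / 1
  ≈ 1

1


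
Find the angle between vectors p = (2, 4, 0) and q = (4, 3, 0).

p·q = 2·4 + 4·3 + 0·0 = 8 + 12 + 0 = 20
|p| = √(2² + 4² + 0²) = √20 ≈ 4.472
|q| = √(4² + 3² + 0²) = √25 ≈ 5
cos θ = (p·q)/(|p||q|) = 20/(4.472·5) ≈ 0.8944
θ = arccos(0.8944) ≈ 26.57°

26.57°


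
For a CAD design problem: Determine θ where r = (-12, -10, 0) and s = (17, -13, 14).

r·s = (-12)·17 + (-10)·(-13) + 0·14 = -204 + 130 + 0 = -74
|r| = √((-12)² + (-10)² + 0²) = √244 ≈ 15.62
|s| = √(17² + (-13)² + 14²) = √654 ≈ 25.57
cos θ = (r·s)/(|r||s|) = -74/(15.62·25.57) ≈ -0.1852
θ = arccos(-0.1852) ≈ 100.7°

100.7°


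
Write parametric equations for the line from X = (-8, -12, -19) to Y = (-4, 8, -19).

Direction vector d = Y - X = (-4 + 8, 8 + 12, -19 + 19) = (4, 20, 0)
Parametric form r = X + t·d:
x = -8 + 4t, y = -12 + 20t, z = -19

x = -8 + 4t, y = -12 + 20t, z = -19


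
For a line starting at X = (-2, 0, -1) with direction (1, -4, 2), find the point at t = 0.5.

P(t) = X + t·d
  = (-2 + 1·0.5, 0 + (-4)·0.5, -1 + 2·0.5)
  = (-2 + 0.5, 0 - 2, -1 + 1)
  = (-1.5, -2, 0)

(-1.5, -2, 0)


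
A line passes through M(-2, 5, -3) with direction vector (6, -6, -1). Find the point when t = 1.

P(t) = M + t·d
  = (-2 + 6·1, 5 + (-6)·1, -3 + (-1)·1)
  = (-2 + 6, 5 - 6, -3 - 1)
  = (4, -1, -4)

(4, -1, -4)


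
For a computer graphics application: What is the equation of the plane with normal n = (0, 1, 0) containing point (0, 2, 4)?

The plane through P with normal n = (a, b, c) satisfies n·(r - P) = 0,
i.e. ax + by + cz = a·x₀ + b·y₀ + c·z₀.
d = 0·0 + 1·2 + 0·4
  = 0 + 2 + 0
  = 2
Equation: y = 2

y = 2


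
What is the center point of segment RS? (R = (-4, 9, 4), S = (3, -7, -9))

M = ((x₁+x₂)/2, (y₁+y₂)/2, (z₁+z₂)/2)
  = ((-4 + 3)/2, (9 - 7)/2, (4 - 9)/2)
  = (-1/2, 2/2, -5/2)
  = (-0.5, 1, -2.5)

(-0.5, 1, -2.5)


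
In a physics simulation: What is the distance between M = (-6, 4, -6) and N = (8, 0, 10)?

d = √[(x₂-x₁)² + (y₂-y₁)² + (z₂-z₁)²]
  = √[14² + (-4)² + 16²]
  = √[196 + 16 + 256]
  = √468
  ≈ 21.63

21.63


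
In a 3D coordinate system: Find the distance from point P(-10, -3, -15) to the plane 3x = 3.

distance = |a·x₀ + b·y₀ + c·z₀ - d| / √(a² + b² + c²)
  = |3·(-10) + 0·(-3) + 0·(-15) - 3| / √(3² + 0² + 0²)
  = |-30 + 0 + 0 - 3| / √(9 + 0 + 0)
  = |-33| / √9
  = 33 / 3
  ≈ 11

11


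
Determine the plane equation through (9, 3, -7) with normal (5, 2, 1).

The plane through P with normal n = (a, b, c) satisfies n·(r - P) = 0,
i.e. ax + by + cz = a·x₀ + b·y₀ + c·z₀.
d = 5·9 + 2·3 + 1·(-7)
  = 45 + 6 - 7
  = 44
Equation: 5x + 2y + z = 44

5x + 2y + z = 44


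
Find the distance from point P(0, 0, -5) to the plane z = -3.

distance = |a·x₀ + b·y₀ + c·z₀ - d| / √(a² + b² + c²)
  = |0·0 + 0·0 + 1·(-5) - (-3)| / √(0² + 0² + 1²)
  = |0 + 0 - 5 + 3| / √(0 + 0 + 1)
  = |-2| / √1
  = 2 / 1
  ≈ 2

2


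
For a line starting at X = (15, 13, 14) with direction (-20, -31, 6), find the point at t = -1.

P(t) = X + t·d
  = (15 + (-20)·(-1), 13 + (-31)·(-1), 14 + 6·(-1))
  = (15 + 20, 13 + 31, 14 - 6)
  = (35, 44, 8)

(35, 44, 8)


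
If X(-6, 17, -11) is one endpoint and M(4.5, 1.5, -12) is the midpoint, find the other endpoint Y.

Y = 2M - X
  = (2·4.5 - (-6), 2·1.5 - 17, 2·(-12) - (-11))
  = (9 + 6, 3 - 17, -24 + 11)
  = (15, -14, -13)

(15, -14, -13)


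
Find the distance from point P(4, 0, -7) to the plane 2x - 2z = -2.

distance = |a·x₀ + b·y₀ + c·z₀ - d| / √(a² + b² + c²)
  = |2·4 + 0·0 + (-2)·(-7) - (-2)| / √(2² + 0² + (-2)²)
  = |8 + 0 + 14 + 2| / √(4 + 0 + 4)
  = |24| / √8
  = 24 / 2.828
  ≈ 8.485

8.485


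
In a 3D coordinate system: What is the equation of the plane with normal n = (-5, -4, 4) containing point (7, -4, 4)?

The plane through P with normal n = (a, b, c) satisfies n·(r - P) = 0,
i.e. ax + by + cz = a·x₀ + b·y₀ + c·z₀.
d = (-5)·7 + (-4)·(-4) + 4·4
  = -35 + 16 + 16
  = -3
Equation: -5x - 4y + 4z = -3

-5x - 4y + 4z = -3


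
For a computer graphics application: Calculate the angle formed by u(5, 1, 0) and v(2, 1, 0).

u·v = 5·2 + 1·1 + 0·0 = 10 + 1 + 0 = 11
|u| = √(5² + 1² + 0²) = √26 ≈ 5.099
|v| = √(2² + 1² + 0²) = √5 ≈ 2.236
cos θ = (u·v)/(|u||v|) = 11/(5.099·2.236) ≈ 0.9648
θ = arccos(0.9648) ≈ 15.26°

15.26°


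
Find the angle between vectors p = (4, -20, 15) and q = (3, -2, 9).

p·q = 4·3 + (-20)·(-2) + 15·9 = 12 + 40 + 135 = 187
|p| = √(4² + (-20)² + 15²) = √641 ≈ 25.32
|q| = √(3² + (-2)² + 9²) = √94 ≈ 9.695
cos θ = (p·q)/(|p||q|) = 187/(25.32·9.695) ≈ 0.7618
θ = arccos(0.7618) ≈ 40.38°

40.38°


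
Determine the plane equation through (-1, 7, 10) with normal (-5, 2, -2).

The plane through P with normal n = (a, b, c) satisfies n·(r - P) = 0,
i.e. ax + by + cz = a·x₀ + b·y₀ + c·z₀.
d = (-5)·(-1) + 2·7 + (-2)·10
  = 5 + 14 - 20
  = -1
Equation: -5x + 2y - 2z = -1

-5x + 2y - 2z = -1


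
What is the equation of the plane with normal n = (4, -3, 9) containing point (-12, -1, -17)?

The plane through P with normal n = (a, b, c) satisfies n·(r - P) = 0,
i.e. ax + by + cz = a·x₀ + b·y₀ + c·z₀.
d = 4·(-12) + (-3)·(-1) + 9·(-17)
  = -48 + 3 - 153
  = -198
Equation: 4x - 3y + 9z = -198

4x - 3y + 9z = -198


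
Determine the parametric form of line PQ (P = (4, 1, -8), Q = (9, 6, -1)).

Direction vector d = Q - P = (9 - 4, 6 - 1, -1 + 8) = (5, 5, 7)
Parametric form r = P + t·d:
x = 4 + 5t, y = 1 + 5t, z = -8 + 7t

x = 4 + 5t, y = 1 + 5t, z = -8 + 7t


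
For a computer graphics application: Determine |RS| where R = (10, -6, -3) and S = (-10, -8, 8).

d = √[(x₂-x₁)² + (y₂-y₁)² + (z₂-z₁)²]
  = √[(-20)² + (-2)² + 11²]
  = √[400 + 4 + 121]
  = √525
  ≈ 22.91

22.91


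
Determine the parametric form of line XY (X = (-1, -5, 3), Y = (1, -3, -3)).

Direction vector d = Y - X = (1 + 1, -3 + 5, -3 - 3) = (2, 2, -6)
Parametric form r = X + t·d:
x = -1 + 2t, y = -5 + 2t, z = 3 - 6t

x = -1 + 2t, y = -5 + 2t, z = 3 - 6t


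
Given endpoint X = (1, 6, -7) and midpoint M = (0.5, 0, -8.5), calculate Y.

Y = 2M - X
  = (2·0.5 - 1, 2·0 - 6, 2·(-8.5) - (-7))
  = (1 - 1, 0 - 6, -17 + 7)
  = (0, -6, -10)

(0, -6, -10)


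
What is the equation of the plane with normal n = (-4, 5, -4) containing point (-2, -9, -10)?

The plane through P with normal n = (a, b, c) satisfies n·(r - P) = 0,
i.e. ax + by + cz = a·x₀ + b·y₀ + c·z₀.
d = (-4)·(-2) + 5·(-9) + (-4)·(-10)
  = 8 - 45 + 40
  = 3
Equation: -4x + 5y - 4z = 3

-4x + 5y - 4z = 3


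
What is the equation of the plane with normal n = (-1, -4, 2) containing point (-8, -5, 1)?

The plane through P with normal n = (a, b, c) satisfies n·(r - P) = 0,
i.e. ax + by + cz = a·x₀ + b·y₀ + c·z₀.
d = (-1)·(-8) + (-4)·(-5) + 2·1
  = 8 + 20 + 2
  = 30
Equation: -x - 4y + 2z = 30

-x - 4y + 2z = 30


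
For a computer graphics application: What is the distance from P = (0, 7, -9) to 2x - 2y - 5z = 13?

distance = |a·x₀ + b·y₀ + c·z₀ - d| / √(a² + b² + c²)
  = |2·0 + (-2)·7 + (-5)·(-9) - 13| / √(2² + (-2)² + (-5)²)
  = |0 - 14 + 45 - 13| / √(4 + 4 + 25)
  = |18| / √33
  = 18 / 5.745
  ≈ 3.133

3.133


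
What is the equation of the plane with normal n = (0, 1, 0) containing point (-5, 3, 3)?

The plane through P with normal n = (a, b, c) satisfies n·(r - P) = 0,
i.e. ax + by + cz = a·x₀ + b·y₀ + c·z₀.
d = 0·(-5) + 1·3 + 0·3
  = 0 + 3 + 0
  = 3
Equation: y = 3

y = 3


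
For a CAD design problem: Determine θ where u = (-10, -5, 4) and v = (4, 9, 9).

u·v = (-10)·4 + (-5)·9 + 4·9 = -40 - 45 + 36 = -49
|u| = √((-10)² + (-5)² + 4²) = √141 ≈ 11.87
|v| = √(4² + 9² + 9²) = √178 ≈ 13.34
cos θ = (u·v)/(|u||v|) = -49/(11.87·13.34) ≈ -0.3093
θ = arccos(-0.3093) ≈ 108°

108°


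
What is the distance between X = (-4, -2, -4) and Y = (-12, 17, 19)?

d = √[(x₂-x₁)² + (y₂-y₁)² + (z₂-z₁)²]
  = √[(-8)² + 19² + 23²]
  = √[64 + 361 + 529]
  = √954
  ≈ 30.89

30.89


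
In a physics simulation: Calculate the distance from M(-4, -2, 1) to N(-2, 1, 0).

d = √[(x₂-x₁)² + (y₂-y₁)² + (z₂-z₁)²]
  = √[2² + 3² + (-1)²]
  = √[4 + 9 + 1]
  = √14
  ≈ 3.742

3.742


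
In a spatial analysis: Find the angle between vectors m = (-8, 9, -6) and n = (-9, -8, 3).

m·n = (-8)·(-9) + 9·(-8) + (-6)·3 = 72 - 72 - 18 = -18
|m| = √((-8)² + 9² + (-6)²) = √181 ≈ 13.45
|n| = √((-9)² + (-8)² + 3²) = √154 ≈ 12.41
cos θ = (m·n)/(|m||n|) = -18/(13.45·12.41) ≈ -0.1078
θ = arccos(-0.1078) ≈ 96.19°

96.19°


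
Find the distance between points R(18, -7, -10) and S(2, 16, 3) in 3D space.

d = √[(x₂-x₁)² + (y₂-y₁)² + (z₂-z₁)²]
  = √[(-16)² + 23² + 13²]
  = √[256 + 529 + 169]
  = √954
  ≈ 30.89

30.89


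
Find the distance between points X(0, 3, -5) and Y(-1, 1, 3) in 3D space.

d = √[(x₂-x₁)² + (y₂-y₁)² + (z₂-z₁)²]
  = √[(-1)² + (-2)² + 8²]
  = √[1 + 4 + 64]
  = √69
  ≈ 8.307

8.307


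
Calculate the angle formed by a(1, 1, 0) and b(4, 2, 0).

a·b = 1·4 + 1·2 + 0·0 = 4 + 2 + 0 = 6
|a| = √(1² + 1² + 0²) = √2 ≈ 1.414
|b| = √(4² + 2² + 0²) = √20 ≈ 4.472
cos θ = (a·b)/(|a||b|) = 6/(1.414·4.472) ≈ 0.9487
θ = arccos(0.9487) ≈ 18.43°

18.43°


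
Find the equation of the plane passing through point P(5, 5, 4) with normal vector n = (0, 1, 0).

The plane through P with normal n = (a, b, c) satisfies n·(r - P) = 0,
i.e. ax + by + cz = a·x₀ + b·y₀ + c·z₀.
d = 0·5 + 1·5 + 0·4
  = 0 + 5 + 0
  = 5
Equation: y = 5

y = 5


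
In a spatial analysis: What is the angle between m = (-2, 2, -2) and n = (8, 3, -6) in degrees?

m·n = (-2)·8 + 2·3 + (-2)·(-6) = -16 + 6 + 12 = 2
|m| = √((-2)² + 2² + (-2)²) = √12 ≈ 3.464
|n| = √(8² + 3² + (-6)²) = √109 ≈ 10.44
cos θ = (m·n)/(|m||n|) = 2/(3.464·10.44) ≈ 0.0553
θ = arccos(0.0553) ≈ 86.83°

86.83°


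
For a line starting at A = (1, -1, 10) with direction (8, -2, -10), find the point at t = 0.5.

P(t) = A + t·d
  = (1 + 8·0.5, -1 + (-2)·0.5, 10 + (-10)·0.5)
  = (1 + 4, -1 - 1, 10 - 5)
  = (5, -2, 5)

(5, -2, 5)


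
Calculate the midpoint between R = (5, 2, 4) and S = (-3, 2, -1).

M = ((x₁+x₂)/2, (y₁+y₂)/2, (z₁+z₂)/2)
  = ((5 - 3)/2, (2 + 2)/2, (4 - 1)/2)
  = (2/2, 4/2, 3/2)
  = (1, 2, 1.5)

(1, 2, 1.5)


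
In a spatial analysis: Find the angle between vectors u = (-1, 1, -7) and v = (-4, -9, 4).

u·v = (-1)·(-4) + 1·(-9) + (-7)·4 = 4 - 9 - 28 = -33
|u| = √((-1)² + 1² + (-7)²) = √51 ≈ 7.141
|v| = √((-4)² + (-9)² + 4²) = √113 ≈ 10.63
cos θ = (u·v)/(|u||v|) = -33/(7.141·10.63) ≈ -0.4347
θ = arccos(-0.4347) ≈ 115.8°

115.8°


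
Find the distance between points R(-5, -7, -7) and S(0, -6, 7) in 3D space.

d = √[(x₂-x₁)² + (y₂-y₁)² + (z₂-z₁)²]
  = √[5² + 1² + 14²]
  = √[25 + 1 + 196]
  = √222
  ≈ 14.9

14.9


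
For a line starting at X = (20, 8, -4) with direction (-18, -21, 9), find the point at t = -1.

P(t) = X + t·d
  = (20 + (-18)·(-1), 8 + (-21)·(-1), -4 + 9·(-1))
  = (20 + 18, 8 + 21, -4 - 9)
  = (38, 29, -13)

(38, 29, -13)


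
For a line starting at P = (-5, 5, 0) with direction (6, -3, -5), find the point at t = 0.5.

P(t) = P + t·d
  = (-5 + 6·0.5, 5 + (-3)·0.5, 0 + (-5)·0.5)
  = (-5 + 3, 5 - 1.5, 0 - 2.5)
  = (-2, 3.5, -2.5)

(-2, 3.5, -2.5)


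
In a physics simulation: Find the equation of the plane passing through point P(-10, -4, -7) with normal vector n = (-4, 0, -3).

The plane through P with normal n = (a, b, c) satisfies n·(r - P) = 0,
i.e. ax + by + cz = a·x₀ + b·y₀ + c·z₀.
d = (-4)·(-10) + 0·(-4) + (-3)·(-7)
  = 40 + 0 + 21
  = 61
Equation: -4x - 3z = 61

-4x - 3z = 61


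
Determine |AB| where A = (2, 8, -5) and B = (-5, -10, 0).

d = √[(x₂-x₁)² + (y₂-y₁)² + (z₂-z₁)²]
  = √[(-7)² + (-18)² + 5²]
  = √[49 + 324 + 25]
  = √398
  ≈ 19.95

19.95


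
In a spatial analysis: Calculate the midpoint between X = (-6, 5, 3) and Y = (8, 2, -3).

M = ((x₁+x₂)/2, (y₁+y₂)/2, (z₁+z₂)/2)
  = ((-6 + 8)/2, (5 + 2)/2, (3 - 3)/2)
  = (2/2, 7/2, 0/2)
  = (1, 3.5, 0)

(1, 3.5, 0)


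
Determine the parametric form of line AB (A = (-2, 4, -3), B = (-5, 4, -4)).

Direction vector d = B - A = (-5 + 2, 4 - 4, -4 + 3) = (-3, 0, -1)
Parametric form r = A + t·d:
x = -2 - 3t, y = 4, z = -3 - t

x = -2 - 3t, y = 4, z = -3 - t


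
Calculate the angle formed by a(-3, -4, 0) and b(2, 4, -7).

a·b = (-3)·2 + (-4)·4 + 0·(-7) = -6 - 16 + 0 = -22
|a| = √((-3)² + (-4)² + 0²) = √25 ≈ 5
|b| = √(2² + 4² + (-7)²) = √69 ≈ 8.307
cos θ = (a·b)/(|a||b|) = -22/(5·8.307) ≈ -0.5297
θ = arccos(-0.5297) ≈ 122°

122°


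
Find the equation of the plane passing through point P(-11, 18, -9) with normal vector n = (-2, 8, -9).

The plane through P with normal n = (a, b, c) satisfies n·(r - P) = 0,
i.e. ax + by + cz = a·x₀ + b·y₀ + c·z₀.
d = (-2)·(-11) + 8·18 + (-9)·(-9)
  = 22 + 144 + 81
  = 247
Equation: -2x + 8y - 9z = 247

-2x + 8y - 9z = 247


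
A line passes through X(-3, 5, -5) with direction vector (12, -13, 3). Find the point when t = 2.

P(t) = X + t·d
  = (-3 + 12·2, 5 + (-13)·2, -5 + 3·2)
  = (-3 + 24, 5 - 26, -5 + 6)
  = (21, -21, 1)

(21, -21, 1)


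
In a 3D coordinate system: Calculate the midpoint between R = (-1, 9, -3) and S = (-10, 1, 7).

M = ((x₁+x₂)/2, (y₁+y₂)/2, (z₁+z₂)/2)
  = ((-1 - 10)/2, (9 + 1)/2, (-3 + 7)/2)
  = (-11/2, 10/2, 4/2)
  = (-5.5, 5, 2)

(-5.5, 5, 2)


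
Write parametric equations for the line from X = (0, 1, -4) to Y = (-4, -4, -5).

Direction vector d = Y - X = (-4 + 0, -4 - 1, -5 + 4) = (-4, -5, -1)
Parametric form r = X + t·d:
x = 0 - 4t, y = 1 - 5t, z = -4 - t

x = 0 - 4t, y = 1 - 5t, z = -4 - t


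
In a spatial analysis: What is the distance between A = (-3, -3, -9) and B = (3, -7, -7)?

d = √[(x₂-x₁)² + (y₂-y₁)² + (z₂-z₁)²]
  = √[6² + (-4)² + 2²]
  = √[36 + 16 + 4]
  = √56
  ≈ 7.483

7.483


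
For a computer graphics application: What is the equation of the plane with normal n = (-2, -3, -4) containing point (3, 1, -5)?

The plane through P with normal n = (a, b, c) satisfies n·(r - P) = 0,
i.e. ax + by + cz = a·x₀ + b·y₀ + c·z₀.
d = (-2)·3 + (-3)·1 + (-4)·(-5)
  = -6 - 3 + 20
  = 11
Equation: -2x - 3y - 4z = 11

-2x - 3y - 4z = 11


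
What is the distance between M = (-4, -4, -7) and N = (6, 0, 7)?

d = √[(x₂-x₁)² + (y₂-y₁)² + (z₂-z₁)²]
  = √[10² + 4² + 14²]
  = √[100 + 16 + 196]
  = √312
  ≈ 17.66

17.66


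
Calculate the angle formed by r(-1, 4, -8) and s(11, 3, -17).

r·s = (-1)·11 + 4·3 + (-8)·(-17) = -11 + 12 + 136 = 137
|r| = √((-1)² + 4² + (-8)²) = √81 ≈ 9
|s| = √(11² + 3² + (-17)²) = √419 ≈ 20.47
cos θ = (r·s)/(|r||s|) = 137/(9·20.47) ≈ 0.7437
θ = arccos(0.7437) ≈ 41.96°

41.96°


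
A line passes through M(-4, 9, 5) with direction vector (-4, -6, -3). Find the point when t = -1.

P(t) = M + t·d
  = (-4 + (-4)·(-1), 9 + (-6)·(-1), 5 + (-3)·(-1))
  = (-4 + 4, 9 + 6, 5 + 3)
  = (0, 15, 8)

(0, 15, 8)


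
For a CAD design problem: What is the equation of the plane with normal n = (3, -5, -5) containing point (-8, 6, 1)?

The plane through P with normal n = (a, b, c) satisfies n·(r - P) = 0,
i.e. ax + by + cz = a·x₀ + b·y₀ + c·z₀.
d = 3·(-8) + (-5)·6 + (-5)·1
  = -24 - 30 - 5
  = -59
Equation: 3x - 5y - 5z = -59

3x - 5y - 5z = -59


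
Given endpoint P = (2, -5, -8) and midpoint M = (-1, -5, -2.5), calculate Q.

Q = 2M - P
  = (2·(-1) - 2, 2·(-5) - (-5), 2·(-2.5) - (-8))
  = (-2 - 2, -10 + 5, -5 + 8)
  = (-4, -5, 3)

(-4, -5, 3)


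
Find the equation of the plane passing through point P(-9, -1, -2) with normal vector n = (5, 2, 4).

The plane through P with normal n = (a, b, c) satisfies n·(r - P) = 0,
i.e. ax + by + cz = a·x₀ + b·y₀ + c·z₀.
d = 5·(-9) + 2·(-1) + 4·(-2)
  = -45 - 2 - 8
  = -55
Equation: 5x + 2y + 4z = -55

5x + 2y + 4z = -55


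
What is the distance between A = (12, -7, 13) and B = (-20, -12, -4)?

d = √[(x₂-x₁)² + (y₂-y₁)² + (z₂-z₁)²]
  = √[(-32)² + (-5)² + (-17)²]
  = √[1024 + 25 + 289]
  = √1338
  ≈ 36.58

36.58


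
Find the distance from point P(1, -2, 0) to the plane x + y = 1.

distance = |a·x₀ + b·y₀ + c·z₀ - d| / √(a² + b² + c²)
  = |1·1 + 1·(-2) + 0·0 - 1| / √(1² + 1² + 0²)
  = |1 - 2 + 0 - 1| / √(1 + 1 + 0)
  = |-2| / √2
  = 2 / 1.414
  ≈ 1.414

1.414


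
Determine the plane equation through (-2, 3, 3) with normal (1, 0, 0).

The plane through P with normal n = (a, b, c) satisfies n·(r - P) = 0,
i.e. ax + by + cz = a·x₀ + b·y₀ + c·z₀.
d = 1·(-2) + 0·3 + 0·3
  = -2 + 0 + 0
  = -2
Equation: x = -2

x = -2


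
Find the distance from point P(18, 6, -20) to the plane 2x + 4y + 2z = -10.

distance = |a·x₀ + b·y₀ + c·z₀ - d| / √(a² + b² + c²)
  = |2·18 + 4·6 + 2·(-20) - (-10)| / √(2² + 4² + 2²)
  = |36 + 24 - 40 + 10| / √(4 + 16 + 4)
  = |30| / √24
  = 30 / 4.899
  ≈ 6.124

6.124


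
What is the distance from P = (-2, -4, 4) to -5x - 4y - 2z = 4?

distance = |a·x₀ + b·y₀ + c·z₀ - d| / √(a² + b² + c²)
  = |(-5)·(-2) + (-4)·(-4) + (-2)·4 - 4| / √((-5)² + (-4)² + (-2)²)
  = |10 + 16 - 8 - 4| / √(25 + 16 + 4)
  = |14| / √45
  = 14 / 6.708
  ≈ 2.087

2.087


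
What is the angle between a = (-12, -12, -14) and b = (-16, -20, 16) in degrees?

a·b = (-12)·(-16) + (-12)·(-20) + (-14)·16 = 192 + 240 - 224 = 208
|a| = √((-12)² + (-12)² + (-14)²) = √484 ≈ 22
|b| = √((-16)² + (-20)² + 16²) = √912 ≈ 30.2
cos θ = (a·b)/(|a||b|) = 208/(22·30.2) ≈ 0.3131
θ = arccos(0.3131) ≈ 71.76°

71.76°


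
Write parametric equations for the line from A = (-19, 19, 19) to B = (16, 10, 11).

Direction vector d = B - A = (16 + 19, 10 - 19, 11 - 19) = (35, -9, -8)
Parametric form r = A + t·d:
x = -19 + 35t, y = 19 - 9t, z = 19 - 8t

x = -19 + 35t, y = 19 - 9t, z = 19 - 8t


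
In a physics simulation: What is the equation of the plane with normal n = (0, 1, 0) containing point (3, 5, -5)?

The plane through P with normal n = (a, b, c) satisfies n·(r - P) = 0,
i.e. ax + by + cz = a·x₀ + b·y₀ + c·z₀.
d = 0·3 + 1·5 + 0·(-5)
  = 0 + 5 + 0
  = 5
Equation: y = 5

y = 5


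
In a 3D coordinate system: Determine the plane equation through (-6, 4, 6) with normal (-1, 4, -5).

The plane through P with normal n = (a, b, c) satisfies n·(r - P) = 0,
i.e. ax + by + cz = a·x₀ + b·y₀ + c·z₀.
d = (-1)·(-6) + 4·4 + (-5)·6
  = 6 + 16 - 30
  = -8
Equation: -x + 4y - 5z = -8

-x + 4y - 5z = -8


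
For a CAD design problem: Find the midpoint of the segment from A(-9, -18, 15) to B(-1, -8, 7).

M = ((x₁+x₂)/2, (y₁+y₂)/2, (z₁+z₂)/2)
  = ((-9 - 1)/2, (-18 - 8)/2, (15 + 7)/2)
  = (-10/2, -26/2, 22/2)
  = (-5, -13, 11)

(-5, -13, 11)


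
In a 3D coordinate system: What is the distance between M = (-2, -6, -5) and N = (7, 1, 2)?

d = √[(x₂-x₁)² + (y₂-y₁)² + (z₂-z₁)²]
  = √[9² + 7² + 7²]
  = √[81 + 49 + 49]
  = √179
  ≈ 13.38

13.38


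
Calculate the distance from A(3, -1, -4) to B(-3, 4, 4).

d = √[(x₂-x₁)² + (y₂-y₁)² + (z₂-z₁)²]
  = √[(-6)² + 5² + 8²]
  = √[36 + 25 + 64]
  = √125
  ≈ 11.18

11.18


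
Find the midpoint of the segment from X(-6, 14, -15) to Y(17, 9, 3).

M = ((x₁+x₂)/2, (y₁+y₂)/2, (z₁+z₂)/2)
  = ((-6 + 17)/2, (14 + 9)/2, (-15 + 3)/2)
  = (11/2, 23/2, -12/2)
  = (5.5, 11.5, -6)

(5.5, 11.5, -6)


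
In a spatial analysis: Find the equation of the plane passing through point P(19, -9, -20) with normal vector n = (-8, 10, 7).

The plane through P with normal n = (a, b, c) satisfies n·(r - P) = 0,
i.e. ax + by + cz = a·x₀ + b·y₀ + c·z₀.
d = (-8)·19 + 10·(-9) + 7·(-20)
  = -152 - 90 - 140
  = -382
Equation: -8x + 10y + 7z = -382

-8x + 10y + 7z = -382


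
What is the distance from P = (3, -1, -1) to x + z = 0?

distance = |a·x₀ + b·y₀ + c·z₀ - d| / √(a² + b² + c²)
  = |1·3 + 0·(-1) + 1·(-1) - 0| / √(1² + 0² + 1²)
  = |3 + 0 - 1 + 0| / √(1 + 0 + 1)
  = |2| / √2
  = 2 / 1.414
  ≈ 1.414

1.414


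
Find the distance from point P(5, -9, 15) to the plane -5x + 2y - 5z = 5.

distance = |a·x₀ + b·y₀ + c·z₀ - d| / √(a² + b² + c²)
  = |(-5)·5 + 2·(-9) + (-5)·15 - 5| / √((-5)² + 2² + (-5)²)
  = |-25 - 18 - 75 - 5| / √(25 + 4 + 25)
  = |-123| / √54
  = 123 / 7.348
  ≈ 16.74

16.74


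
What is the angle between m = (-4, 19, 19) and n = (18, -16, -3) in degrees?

m·n = (-4)·18 + 19·(-16) + 19·(-3) = -72 - 304 - 57 = -433
|m| = √((-4)² + 19² + 19²) = √738 ≈ 27.17
|n| = √(18² + (-16)² + (-3)²) = √589 ≈ 24.27
cos θ = (m·n)/(|m||n|) = -433/(27.17·24.27) ≈ -0.6568
θ = arccos(-0.6568) ≈ 131.1°

131.1°


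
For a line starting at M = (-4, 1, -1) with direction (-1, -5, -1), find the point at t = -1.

P(t) = M + t·d
  = (-4 + (-1)·(-1), 1 + (-5)·(-1), -1 + (-1)·(-1))
  = (-4 + 1, 1 + 5, -1 + 1)
  = (-3, 6, 0)

(-3, 6, 0)


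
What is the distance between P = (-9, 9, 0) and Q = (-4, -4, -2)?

d = √[(x₂-x₁)² + (y₂-y₁)² + (z₂-z₁)²]
  = √[5² + (-13)² + (-2)²]
  = √[25 + 169 + 4]
  = √198
  ≈ 14.07

14.07


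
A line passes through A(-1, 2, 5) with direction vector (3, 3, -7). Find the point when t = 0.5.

P(t) = A + t·d
  = (-1 + 3·0.5, 2 + 3·0.5, 5 + (-7)·0.5)
  = (-1 + 1.5, 2 + 1.5, 5 - 3.5)
  = (0.5, 3.5, 1.5)

(0.5, 3.5, 1.5)


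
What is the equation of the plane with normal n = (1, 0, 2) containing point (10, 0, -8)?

The plane through P with normal n = (a, b, c) satisfies n·(r - P) = 0,
i.e. ax + by + cz = a·x₀ + b·y₀ + c·z₀.
d = 1·10 + 0·0 + 2·(-8)
  = 10 + 0 - 16
  = -6
Equation: x + 2z = -6

x + 2z = -6
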